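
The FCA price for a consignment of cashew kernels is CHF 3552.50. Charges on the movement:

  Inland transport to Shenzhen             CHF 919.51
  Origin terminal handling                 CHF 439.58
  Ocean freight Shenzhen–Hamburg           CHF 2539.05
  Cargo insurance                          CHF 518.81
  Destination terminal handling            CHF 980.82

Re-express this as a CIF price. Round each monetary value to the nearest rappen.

Not relevant to the conversion: inland to port — on the seller under both FCA and CIF; already in the FCA price and stays in the CIF price. destination terminal — on the buyer under both terms; not part of either seller's price.
From FCA to CIF, the seller additionally bears: origin terminal, freight, insurance.
CIF price = 3552.50 + 439.58 + 2539.05 + 518.81 = 7049.94

CIF price: CHF 7049.94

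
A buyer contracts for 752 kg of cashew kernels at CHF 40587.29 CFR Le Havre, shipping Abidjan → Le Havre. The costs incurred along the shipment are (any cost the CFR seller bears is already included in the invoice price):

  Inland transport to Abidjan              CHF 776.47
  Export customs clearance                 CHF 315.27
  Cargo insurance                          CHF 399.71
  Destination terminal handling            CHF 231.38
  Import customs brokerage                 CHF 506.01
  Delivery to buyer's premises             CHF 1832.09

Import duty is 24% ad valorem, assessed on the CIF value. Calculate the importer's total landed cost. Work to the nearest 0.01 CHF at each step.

CFR: the seller pays costs through ocean freight to the destination port, but not insurance.
Already in the invoice (seller's account under CFR): inland to port, export clearance — exclude.
CIF value = CFR price + insurance = 40587.29 + 399.71 = 40987.00
Import duty = 40987.00 × 24% = 9836.88
Buyer bears: insurance 399.71 + destination terminal 231.38 + brokerage 506.01 + delivery 1832.09 + duty 9836.88 = 12806.07
Landed cost = invoice 40587.29 + 12806.07 = 53393.36

Total landed cost: CHF 53393.36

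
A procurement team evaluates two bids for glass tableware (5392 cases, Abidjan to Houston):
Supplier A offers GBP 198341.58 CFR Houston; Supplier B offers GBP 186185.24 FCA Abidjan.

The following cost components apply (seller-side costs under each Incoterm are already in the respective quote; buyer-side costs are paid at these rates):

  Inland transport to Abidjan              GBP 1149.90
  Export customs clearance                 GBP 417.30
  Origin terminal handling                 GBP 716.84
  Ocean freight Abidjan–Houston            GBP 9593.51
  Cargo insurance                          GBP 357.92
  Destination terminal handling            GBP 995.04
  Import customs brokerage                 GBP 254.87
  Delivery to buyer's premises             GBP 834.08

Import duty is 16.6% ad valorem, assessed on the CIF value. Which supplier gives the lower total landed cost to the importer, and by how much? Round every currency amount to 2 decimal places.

Supplier B is cheaper by GBP 2152.43

Supplier A (CFR):
CIF value = CFR price + insurance = 198341.58 + 357.92 = 198699.50
Import duty = 198699.50 × 16.6% = 32984.12
Buyer bears (A): 357.92 + 995.04 + 254.87 + 834.08 = 2441.91
Landed cost (A) = invoice 198341.58 + 2441.91 + duty 32984.12 = 233767.61
Supplier B (FCA):
CIF value = FCA price + origin terminal + freight + insurance = 186185.24 + 716.84 + 9593.51 + 357.92 = 196853.51
Import duty = 196853.51 × 16.6% = 32677.68
Buyer bears (B): 716.84 + 9593.51 + 357.92 + 995.04 + 254.87 + 834.08 = 12752.26
Landed cost (B) = invoice 186185.24 + 12752.26 + duty 32677.68 = 231615.18
Difference = |233767.61 − 231615.18| = 2152.43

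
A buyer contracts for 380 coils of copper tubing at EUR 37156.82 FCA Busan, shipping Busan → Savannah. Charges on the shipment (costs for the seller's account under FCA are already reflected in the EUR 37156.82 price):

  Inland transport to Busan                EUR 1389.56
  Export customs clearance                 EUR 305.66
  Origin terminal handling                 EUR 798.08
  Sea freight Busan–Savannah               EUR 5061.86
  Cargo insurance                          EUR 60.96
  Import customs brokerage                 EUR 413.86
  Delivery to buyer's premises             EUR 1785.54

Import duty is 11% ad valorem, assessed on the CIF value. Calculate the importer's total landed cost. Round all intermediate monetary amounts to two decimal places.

FCA: the seller delivers export-cleared goods to the carrier; the buyer bears costs from that point.
Already in the invoice (seller's account under FCA): inland to port, export clearance — exclude.
CIF value = FCA price + origin terminal + freight + insurance = 37156.82 + 798.08 + 5061.86 + 60.96 = 43077.72
Import duty = 43077.72 × 11% = 4738.55
Buyer bears: origin terminal 798.08 + freight 5061.86 + insurance 60.96 + brokerage 413.86 + delivery 1785.54 + duty 4738.55 = 12858.85
Landed cost = invoice 37156.82 + 12858.85 = 50015.67

Total landed cost: EUR 50015.67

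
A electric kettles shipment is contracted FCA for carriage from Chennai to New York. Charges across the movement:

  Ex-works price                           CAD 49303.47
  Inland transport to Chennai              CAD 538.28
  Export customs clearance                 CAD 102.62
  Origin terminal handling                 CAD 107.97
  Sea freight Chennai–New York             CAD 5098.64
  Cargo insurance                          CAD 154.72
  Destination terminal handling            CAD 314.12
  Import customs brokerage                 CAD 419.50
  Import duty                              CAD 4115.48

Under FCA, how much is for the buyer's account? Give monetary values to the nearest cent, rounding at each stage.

FCA: the seller delivers export-cleared goods to the carrier; the buyer bears costs from that point.
Seller's account: goods 49303.47 + inland to port 538.28 + export clearance 102.62 = 49944.37
Buyer's account: origin terminal 107.97 + freight 5098.64 + insurance 154.72 + destination terminal 314.12 + brokerage 419.50 + duty 4115.48 = 10210.43

Buyer's account: CAD 10210.43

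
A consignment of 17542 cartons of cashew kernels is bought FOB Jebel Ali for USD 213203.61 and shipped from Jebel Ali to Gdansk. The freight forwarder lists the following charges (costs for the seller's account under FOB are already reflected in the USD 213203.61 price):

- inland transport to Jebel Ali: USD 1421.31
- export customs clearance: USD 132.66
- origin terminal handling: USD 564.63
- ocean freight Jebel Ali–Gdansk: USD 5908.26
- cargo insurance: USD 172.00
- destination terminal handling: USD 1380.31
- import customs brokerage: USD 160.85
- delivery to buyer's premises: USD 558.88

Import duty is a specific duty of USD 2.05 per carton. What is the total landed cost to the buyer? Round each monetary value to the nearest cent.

FOB: the seller bears costs until goods are on board at the origin port; the buyer bears freight, insurance and all costs thereafter.
Already in the invoice (seller's account under FOB): inland to port, export clearance, origin terminal — exclude.
CIF value = FOB price + freight + insurance = 213203.61 + 5908.26 + 172.00 = 219283.87
Import duty = 17542 × 2.05 = 35961.10
Buyer bears: freight 5908.26 + insurance 172.00 + destination terminal 1380.31 + brokerage 160.85 + delivery 558.88 + duty 35961.10 = 44141.40
Landed cost = invoice 213203.61 + 44141.40 = 257345.01

Total landed cost: USD 257345.01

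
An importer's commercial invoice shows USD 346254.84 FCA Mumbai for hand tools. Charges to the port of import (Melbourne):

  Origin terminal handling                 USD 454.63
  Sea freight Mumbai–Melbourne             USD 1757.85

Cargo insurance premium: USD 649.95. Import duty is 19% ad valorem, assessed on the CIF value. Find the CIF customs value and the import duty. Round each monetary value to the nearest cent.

CIF value: USD 349117.27; import duty: USD 66332.28

CIF = FCA price + pre-shipment costs + freight + insurance
CIF = 346254.84 + 454.63 + 1757.85 + 649.95 = 349117.27
Import duty = 349117.27 × 19% = 66332.28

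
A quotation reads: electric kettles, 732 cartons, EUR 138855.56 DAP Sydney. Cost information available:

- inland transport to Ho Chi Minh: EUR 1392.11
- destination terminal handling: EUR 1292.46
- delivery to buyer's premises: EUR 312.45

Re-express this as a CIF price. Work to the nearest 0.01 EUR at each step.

Not relevant to the conversion: inland to port — on the seller under both DAP and CIF; already in the DAP price and stays in the CIF price.
From DAP to CIF, the seller no longer bears: destination terminal, delivery.
CIF price = 138855.56 − 1292.46 − 312.45 = 137250.65

CIF price: EUR 137250.65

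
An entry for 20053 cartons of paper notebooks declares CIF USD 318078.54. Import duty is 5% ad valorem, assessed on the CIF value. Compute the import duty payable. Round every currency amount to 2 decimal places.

Import duty = 318078.54 × 5% = 15903.93

Import duty: USD 15903.93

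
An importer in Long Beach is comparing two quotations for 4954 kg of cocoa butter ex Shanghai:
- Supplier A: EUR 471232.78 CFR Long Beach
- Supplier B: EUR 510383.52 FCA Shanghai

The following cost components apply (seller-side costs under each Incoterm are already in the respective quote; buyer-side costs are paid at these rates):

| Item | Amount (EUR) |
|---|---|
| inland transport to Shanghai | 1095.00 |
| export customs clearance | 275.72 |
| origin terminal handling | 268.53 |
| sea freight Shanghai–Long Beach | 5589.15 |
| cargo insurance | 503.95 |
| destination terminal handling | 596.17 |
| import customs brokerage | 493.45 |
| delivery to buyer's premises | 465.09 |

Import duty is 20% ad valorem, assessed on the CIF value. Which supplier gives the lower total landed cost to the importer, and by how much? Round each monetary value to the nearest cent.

Supplier A (CFR):
CIF value = CFR price + insurance = 471232.78 + 503.95 = 471736.73
Import duty = 471736.73 × 20% = 94347.35
Buyer bears (A): 503.95 + 596.17 + 493.45 + 465.09 = 2058.66
Landed cost (A) = invoice 471232.78 + 2058.66 + duty 94347.35 = 567638.79
Supplier B (FCA):
CIF value = FCA price + origin terminal + freight + insurance = 510383.52 + 268.53 + 5589.15 + 503.95 = 516745.15
Import duty = 516745.15 × 20% = 103349.03
Buyer bears (B): 268.53 + 5589.15 + 503.95 + 596.17 + 493.45 + 465.09 = 7916.34
Landed cost (B) = invoice 510383.52 + 7916.34 + duty 103349.03 = 621648.89
Difference = |567638.79 − 621648.89| = 54010.10

Supplier A is cheaper by EUR 54010.10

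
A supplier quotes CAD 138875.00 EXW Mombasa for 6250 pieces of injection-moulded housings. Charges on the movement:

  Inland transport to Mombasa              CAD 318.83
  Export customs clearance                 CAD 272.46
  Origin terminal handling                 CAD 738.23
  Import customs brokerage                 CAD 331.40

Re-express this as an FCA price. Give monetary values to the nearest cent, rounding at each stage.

FCA price: CAD 139466.29

Not relevant to the conversion: brokerage, origin terminal — on the buyer under both terms; not part of either seller's price.
From EXW to FCA, the seller additionally bears: inland to port, export clearance.
FCA price = 138875.00 + 318.83 + 272.46 = 139466.29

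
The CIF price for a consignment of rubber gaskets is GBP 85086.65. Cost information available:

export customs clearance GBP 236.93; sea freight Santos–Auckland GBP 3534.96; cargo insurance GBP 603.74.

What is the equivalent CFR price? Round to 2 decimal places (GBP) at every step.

Not relevant to the conversion: freight, export clearance — on the seller under both CIF and CFR; already in the CIF price and stays in the CFR price.
From CIF to CFR, the seller no longer bears: insurance.
CFR price = 85086.65 − 603.74 = 84482.91

CFR price: GBP 84482.91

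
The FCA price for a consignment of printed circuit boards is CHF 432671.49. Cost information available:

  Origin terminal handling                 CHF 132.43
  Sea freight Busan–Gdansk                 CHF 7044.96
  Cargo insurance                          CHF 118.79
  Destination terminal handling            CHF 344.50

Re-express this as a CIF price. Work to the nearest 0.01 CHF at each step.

CIF price: CHF 439967.67

Not relevant to the conversion: destination terminal — on the buyer under both terms; not part of either seller's price.
From FCA to CIF, the seller additionally bears: origin terminal, freight, insurance.
CIF price = 432671.49 + 132.43 + 7044.96 + 118.79 = 439967.67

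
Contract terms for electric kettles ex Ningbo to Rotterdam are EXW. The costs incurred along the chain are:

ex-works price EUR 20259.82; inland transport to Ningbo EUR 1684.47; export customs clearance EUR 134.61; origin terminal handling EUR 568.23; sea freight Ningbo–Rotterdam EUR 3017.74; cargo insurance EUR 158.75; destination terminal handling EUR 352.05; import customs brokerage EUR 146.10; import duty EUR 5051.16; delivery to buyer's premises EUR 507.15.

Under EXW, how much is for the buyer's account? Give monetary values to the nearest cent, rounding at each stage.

Buyer's account: EUR 11620.26

EXW: the seller makes goods available at their premises; the buyer bears all onward costs.
Seller's account: goods 20259.82 = 20259.82
Buyer's account: inland to port 1684.47 + export clearance 134.61 + origin terminal 568.23 + freight 3017.74 + insurance 158.75 + destination terminal 352.05 + brokerage 146.10 + duty 5051.16 + delivery 507.15 = 11620.26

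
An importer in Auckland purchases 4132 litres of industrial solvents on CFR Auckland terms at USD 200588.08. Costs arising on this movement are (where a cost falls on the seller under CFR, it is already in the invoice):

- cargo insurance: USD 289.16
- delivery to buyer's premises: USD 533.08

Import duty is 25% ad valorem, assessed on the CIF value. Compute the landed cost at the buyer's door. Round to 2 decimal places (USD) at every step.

Total landed cost: USD 251629.63

CFR: the seller pays costs through ocean freight to the destination port, but not insurance.
CIF value = CFR price + insurance = 200588.08 + 289.16 = 200877.24
Import duty = 200877.24 × 25% = 50219.31
Buyer bears: insurance 289.16 + delivery 533.08 + duty 50219.31 = 51041.55
Landed cost = invoice 200588.08 + 51041.55 = 251629.63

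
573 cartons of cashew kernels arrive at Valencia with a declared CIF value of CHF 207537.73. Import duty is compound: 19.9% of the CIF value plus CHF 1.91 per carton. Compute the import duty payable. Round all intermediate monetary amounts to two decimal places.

Ad valorem component: 207537.73 × 19.9% = 41300.01
Specific component: 573 × 1.91 = 1094.43
Import duty = 41300.01 + 1094.43 = 42394.44

Import duty: CHF 42394.44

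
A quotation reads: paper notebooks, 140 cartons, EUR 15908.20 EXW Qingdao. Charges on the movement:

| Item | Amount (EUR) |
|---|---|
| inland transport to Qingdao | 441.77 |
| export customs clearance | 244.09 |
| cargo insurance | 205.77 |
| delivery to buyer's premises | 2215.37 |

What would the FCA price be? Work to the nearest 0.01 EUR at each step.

Not relevant to the conversion: delivery, insurance — on the buyer under both terms; not part of either seller's price.
From EXW to FCA, the seller additionally bears: inland to port, export clearance.
FCA price = 15908.20 + 441.77 + 244.09 = 16594.06

FCA price: EUR 16594.06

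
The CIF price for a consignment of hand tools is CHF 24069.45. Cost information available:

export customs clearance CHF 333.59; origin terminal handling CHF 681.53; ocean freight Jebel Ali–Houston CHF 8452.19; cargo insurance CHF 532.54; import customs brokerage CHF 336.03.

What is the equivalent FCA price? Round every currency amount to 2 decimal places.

FCA price: CHF 14403.19

Not relevant to the conversion: export clearance — on the seller under both CIF and FCA; already in the CIF price and stays in the FCA price. brokerage — on the buyer under both terms; not part of either seller's price.
From CIF to FCA, the seller no longer bears: origin terminal, freight, insurance.
FCA price = 24069.45 − 681.53 − 8452.19 − 532.54 = 14403.19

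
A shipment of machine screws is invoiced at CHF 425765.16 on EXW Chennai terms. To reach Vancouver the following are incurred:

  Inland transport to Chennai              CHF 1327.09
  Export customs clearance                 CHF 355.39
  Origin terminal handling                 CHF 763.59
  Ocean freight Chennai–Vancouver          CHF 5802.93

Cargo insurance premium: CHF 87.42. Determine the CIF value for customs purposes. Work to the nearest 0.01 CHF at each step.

CIF value: CHF 434101.58

CIF = EXW price + pre-shipment costs + freight + insurance
CIF = 425765.16 + 1327.09 + 355.39 + 763.59 + 5802.93 + 87.42 = 434101.58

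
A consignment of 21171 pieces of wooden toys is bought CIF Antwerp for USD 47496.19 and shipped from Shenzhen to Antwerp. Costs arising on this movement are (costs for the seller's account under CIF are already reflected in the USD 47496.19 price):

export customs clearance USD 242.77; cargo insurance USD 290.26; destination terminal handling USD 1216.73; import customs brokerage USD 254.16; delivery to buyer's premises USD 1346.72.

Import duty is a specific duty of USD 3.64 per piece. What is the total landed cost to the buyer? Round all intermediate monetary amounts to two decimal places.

Total landed cost: USD 127376.24

CIF: the seller pays costs through ocean freight and marine insurance to the destination port.
Already in the invoice (seller's account under CIF): export clearance, insurance — exclude.
The CIF price already equals the CIF value: 47496.19
Import duty = 21171 × 3.64 = 77062.44
Buyer bears: destination terminal 1216.73 + brokerage 254.16 + delivery 1346.72 + duty 77062.44 = 79880.05
Landed cost = invoice 47496.19 + 79880.05 = 127376.24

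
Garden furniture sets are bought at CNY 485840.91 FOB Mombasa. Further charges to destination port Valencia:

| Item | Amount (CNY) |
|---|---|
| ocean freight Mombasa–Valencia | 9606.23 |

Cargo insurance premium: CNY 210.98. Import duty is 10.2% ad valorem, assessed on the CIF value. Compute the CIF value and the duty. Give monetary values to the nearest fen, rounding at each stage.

CIF = FOB price + freight + insurance
CIF = 485840.91 + 9606.23 + 210.98 = 495658.12
Import duty = 495658.12 × 10.2% = 50557.13

CIF value: CNY 495658.12; import duty: CNY 50557.13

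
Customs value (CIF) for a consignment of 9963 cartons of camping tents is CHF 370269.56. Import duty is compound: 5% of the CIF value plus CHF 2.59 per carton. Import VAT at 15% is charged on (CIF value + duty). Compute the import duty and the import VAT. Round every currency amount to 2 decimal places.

Ad valorem component: 370269.56 × 5% = 18513.48
Specific component: 9963 × 2.59 = 25804.17
Import duty = 18513.48 + 25804.17 = 44317.65
VAT base = CIF + duty = 370269.56 + 44317.65 = 414587.21
Import VAT = 414587.21 × 15% = 62188.08

Import duty: CHF 44317.65; import VAT: CHF 62188.08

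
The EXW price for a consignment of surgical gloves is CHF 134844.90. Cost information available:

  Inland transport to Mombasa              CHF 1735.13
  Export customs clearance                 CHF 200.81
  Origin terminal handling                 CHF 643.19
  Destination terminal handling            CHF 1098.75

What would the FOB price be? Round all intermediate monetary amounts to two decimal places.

Not relevant to the conversion: destination terminal — on the buyer under both terms; not part of either seller's price.
From EXW to FOB, the seller additionally bears: inland to port, export clearance, origin terminal.
FOB price = 134844.90 + 1735.13 + 200.81 + 643.19 = 137424.03

FOB price: CHF 137424.03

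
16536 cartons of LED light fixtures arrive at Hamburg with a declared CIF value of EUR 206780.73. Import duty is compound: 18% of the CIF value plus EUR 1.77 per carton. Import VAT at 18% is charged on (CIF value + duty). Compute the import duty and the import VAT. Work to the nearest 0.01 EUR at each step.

Import duty: EUR 66489.25; import VAT: EUR 49188.60

Ad valorem component: 206780.73 × 18% = 37220.53
Specific component: 16536 × 1.77 = 29268.72
Import duty = 37220.53 + 29268.72 = 66489.25
VAT base = CIF + duty = 206780.73 + 66489.25 = 273269.98
Import VAT = 273269.98 × 18% = 49188.60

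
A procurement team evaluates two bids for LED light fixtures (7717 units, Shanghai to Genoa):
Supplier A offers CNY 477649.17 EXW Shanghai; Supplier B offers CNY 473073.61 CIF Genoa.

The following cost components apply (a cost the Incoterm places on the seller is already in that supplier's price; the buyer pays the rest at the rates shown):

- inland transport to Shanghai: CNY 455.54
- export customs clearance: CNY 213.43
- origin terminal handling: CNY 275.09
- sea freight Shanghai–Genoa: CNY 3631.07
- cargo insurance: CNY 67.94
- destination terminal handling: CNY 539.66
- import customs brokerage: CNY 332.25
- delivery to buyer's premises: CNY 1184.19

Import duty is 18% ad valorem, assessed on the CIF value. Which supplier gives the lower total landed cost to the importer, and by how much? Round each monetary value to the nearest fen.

Supplier B is cheaper by CNY 10877.98

Supplier A (EXW):
CIF value = EXW price + inland to port + export clearance + origin terminal + freight + insurance = 477649.17 + 455.54 + 213.43 + 275.09 + 3631.07 + 67.94 = 482292.24
Import duty = 482292.24 × 18% = 86812.60
Buyer bears (A): 455.54 + 213.43 + 275.09 + 3631.07 + 67.94 + 539.66 + 332.25 + 1184.19 = 6699.17
Landed cost (A) = invoice 477649.17 + 6699.17 + duty 86812.60 = 571160.94
Supplier B (CIF):
The CIF price already equals the CIF value: 473073.61
Import duty = 473073.61 × 18% = 85153.25
Buyer bears (B): 539.66 + 332.25 + 1184.19 = 2056.10
Landed cost (B) = invoice 473073.61 + 2056.10 + duty 85153.25 = 560282.96
Difference = |571160.94 − 560282.96| = 10877.98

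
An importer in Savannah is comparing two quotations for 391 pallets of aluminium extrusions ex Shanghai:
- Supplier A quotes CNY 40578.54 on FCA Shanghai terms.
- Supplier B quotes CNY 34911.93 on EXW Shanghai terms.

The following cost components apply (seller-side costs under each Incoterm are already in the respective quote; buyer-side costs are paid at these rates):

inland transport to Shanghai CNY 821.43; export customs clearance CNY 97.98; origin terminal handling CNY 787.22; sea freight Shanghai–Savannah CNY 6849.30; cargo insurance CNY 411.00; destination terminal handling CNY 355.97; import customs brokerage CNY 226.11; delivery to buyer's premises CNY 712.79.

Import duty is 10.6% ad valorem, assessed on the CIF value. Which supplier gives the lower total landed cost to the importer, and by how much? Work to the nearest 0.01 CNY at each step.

Supplier B is cheaper by CNY 5250.40

Supplier A (FCA):
CIF value = FCA price + origin terminal + freight + insurance = 40578.54 + 787.22 + 6849.30 + 411.00 = 48626.06
Import duty = 48626.06 × 10.6% = 5154.36
Buyer bears (A): 787.22 + 6849.30 + 411.00 + 355.97 + 226.11 + 712.79 = 9342.39
Landed cost (A) = invoice 40578.54 + 9342.39 + duty 5154.36 = 55075.29
Supplier B (EXW):
CIF value = EXW price + inland to port + export clearance + origin terminal + freight + insurance = 34911.93 + 821.43 + 97.98 + 787.22 + 6849.30 + 411.00 = 43878.86
Import duty = 43878.86 × 10.6% = 4651.16
Buyer bears (B): 821.43 + 97.98 + 787.22 + 6849.30 + 411.00 + 355.97 + 226.11 + 712.79 = 10261.80
Landed cost (B) = invoice 34911.93 + 10261.80 + duty 4651.16 = 49824.89
Difference = |55075.29 − 49824.89| = 5250.40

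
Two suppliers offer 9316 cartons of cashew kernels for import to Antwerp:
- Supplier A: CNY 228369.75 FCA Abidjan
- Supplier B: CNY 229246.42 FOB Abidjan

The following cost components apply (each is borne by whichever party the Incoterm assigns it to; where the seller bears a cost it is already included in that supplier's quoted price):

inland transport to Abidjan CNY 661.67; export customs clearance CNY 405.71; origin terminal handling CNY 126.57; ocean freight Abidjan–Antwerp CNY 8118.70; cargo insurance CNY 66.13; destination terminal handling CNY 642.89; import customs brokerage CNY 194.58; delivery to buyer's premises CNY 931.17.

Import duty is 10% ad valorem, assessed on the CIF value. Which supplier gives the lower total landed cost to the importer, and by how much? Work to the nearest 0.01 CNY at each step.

Supplier A is cheaper by CNY 825.11

Supplier A (FCA):
CIF value = FCA price + origin terminal + freight + insurance = 228369.75 + 126.57 + 8118.70 + 66.13 = 236681.15
Import duty = 236681.15 × 10% = 23668.12
Buyer bears (A): 126.57 + 8118.70 + 66.13 + 642.89 + 194.58 + 931.17 = 10080.04
Landed cost (A) = invoice 228369.75 + 10080.04 + duty 23668.12 = 262117.91
Supplier B (FOB):
CIF value = FOB price + freight + insurance = 229246.42 + 8118.70 + 66.13 = 237431.25
Import duty = 237431.25 × 10% = 23743.13
Buyer bears (B): 8118.70 + 66.13 + 642.89 + 194.58 + 931.17 = 9953.47
Landed cost (B) = invoice 229246.42 + 9953.47 + duty 23743.13 = 262943.02
Difference = |262117.91 − 262943.02| = 825.11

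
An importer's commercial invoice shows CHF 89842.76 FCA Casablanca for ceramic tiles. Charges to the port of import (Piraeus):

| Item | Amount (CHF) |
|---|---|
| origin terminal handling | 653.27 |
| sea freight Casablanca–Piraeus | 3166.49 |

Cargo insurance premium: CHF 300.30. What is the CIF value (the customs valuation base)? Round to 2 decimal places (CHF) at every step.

CIF value: CHF 93962.82

CIF = FCA price + pre-shipment costs + freight + insurance
CIF = 89842.76 + 653.27 + 3166.49 + 300.30 = 93962.82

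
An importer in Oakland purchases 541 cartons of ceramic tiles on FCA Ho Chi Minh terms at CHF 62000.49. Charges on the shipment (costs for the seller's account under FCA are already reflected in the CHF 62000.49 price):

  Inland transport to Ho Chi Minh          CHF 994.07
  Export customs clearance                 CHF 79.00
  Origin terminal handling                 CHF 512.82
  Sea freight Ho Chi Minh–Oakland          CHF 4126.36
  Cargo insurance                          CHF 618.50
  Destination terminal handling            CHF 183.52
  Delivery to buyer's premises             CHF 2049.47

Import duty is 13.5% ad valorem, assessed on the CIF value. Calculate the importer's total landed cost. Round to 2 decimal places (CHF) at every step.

Total landed cost: CHF 78571.01

FCA: the seller delivers export-cleared goods to the carrier; the buyer bears costs from that point.
Already in the invoice (seller's account under FCA): inland to port, export clearance — exclude.
CIF value = FCA price + origin terminal + freight + insurance = 62000.49 + 512.82 + 4126.36 + 618.50 = 67258.17
Import duty = 67258.17 × 13.5% = 9079.85
Buyer bears: origin terminal 512.82 + freight 4126.36 + insurance 618.50 + destination terminal 183.52 + delivery 2049.47 + duty 9079.85 = 16570.52
Landed cost = invoice 62000.49 + 16570.52 = 78571.01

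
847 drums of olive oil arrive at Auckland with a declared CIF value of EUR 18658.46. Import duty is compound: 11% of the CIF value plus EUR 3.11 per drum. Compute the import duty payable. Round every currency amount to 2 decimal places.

Ad valorem component: 18658.46 × 11% = 2052.43
Specific component: 847 × 3.11 = 2634.17
Import duty = 2052.43 + 2634.17 = 4686.60

Import duty: EUR 4686.60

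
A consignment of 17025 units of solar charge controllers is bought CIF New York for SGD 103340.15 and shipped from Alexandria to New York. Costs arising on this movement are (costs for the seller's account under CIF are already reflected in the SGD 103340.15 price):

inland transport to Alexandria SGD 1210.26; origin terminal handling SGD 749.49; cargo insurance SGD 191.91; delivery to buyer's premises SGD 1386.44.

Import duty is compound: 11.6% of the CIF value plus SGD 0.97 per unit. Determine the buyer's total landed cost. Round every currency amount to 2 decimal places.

Total landed cost: SGD 133228.30

CIF: the seller pays costs through ocean freight and marine insurance to the destination port.
Already in the invoice (seller's account under CIF): inland to port, origin terminal, insurance — exclude.
The CIF price already equals the CIF value: 103340.15
Ad valorem component: 103340.15 × 11.6% = 11987.46
Specific component: 17025 × 0.97 = 16514.25
Import duty = 11987.46 + 16514.25 = 28501.71
Buyer bears: delivery 1386.44 + duty 28501.71 = 29888.15
Landed cost = invoice 103340.15 + 29888.15 = 133228.30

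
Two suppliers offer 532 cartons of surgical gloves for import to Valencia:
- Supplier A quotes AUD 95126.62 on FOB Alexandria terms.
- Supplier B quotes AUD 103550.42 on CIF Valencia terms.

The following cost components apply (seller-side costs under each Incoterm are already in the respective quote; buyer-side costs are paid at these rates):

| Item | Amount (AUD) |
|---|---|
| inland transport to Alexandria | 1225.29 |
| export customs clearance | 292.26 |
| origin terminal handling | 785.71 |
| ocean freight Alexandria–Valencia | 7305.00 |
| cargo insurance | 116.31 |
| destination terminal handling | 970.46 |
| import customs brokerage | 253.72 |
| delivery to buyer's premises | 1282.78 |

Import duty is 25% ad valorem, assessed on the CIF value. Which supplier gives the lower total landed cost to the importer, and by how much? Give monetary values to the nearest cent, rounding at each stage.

Supplier A (FOB):
CIF value = FOB price + freight + insurance = 95126.62 + 7305.00 + 116.31 = 102547.93
Import duty = 102547.93 × 25% = 25636.98
Buyer bears (A): 7305.00 + 116.31 + 970.46 + 253.72 + 1282.78 = 9928.27
Landed cost (A) = invoice 95126.62 + 9928.27 + duty 25636.98 = 130691.87
Supplier B (CIF):
The CIF price already equals the CIF value: 103550.42
Import duty = 103550.42 × 25% = 25887.61
Buyer bears (B): 970.46 + 253.72 + 1282.78 = 2506.96
Landed cost (B) = invoice 103550.42 + 2506.96 + duty 25887.61 = 131944.99
Difference = |130691.87 − 131944.99| = 1253.12

Supplier A is cheaper by AUD 1253.12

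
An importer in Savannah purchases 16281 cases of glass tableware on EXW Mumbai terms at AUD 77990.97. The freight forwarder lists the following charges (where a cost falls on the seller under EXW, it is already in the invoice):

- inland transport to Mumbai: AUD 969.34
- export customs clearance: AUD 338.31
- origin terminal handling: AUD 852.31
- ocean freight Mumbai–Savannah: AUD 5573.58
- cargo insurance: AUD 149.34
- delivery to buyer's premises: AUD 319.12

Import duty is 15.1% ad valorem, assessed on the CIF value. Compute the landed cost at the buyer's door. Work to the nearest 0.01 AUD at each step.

Total landed cost: AUD 99159.92

EXW: the seller makes goods available at their premises; the buyer bears all onward costs.
CIF value = EXW price + inland to port + export clearance + origin terminal + freight + insurance = 77990.97 + 969.34 + 338.31 + 852.31 + 5573.58 + 149.34 = 85873.85
Import duty = 85873.85 × 15.1% = 12966.95
Buyer bears: inland to port 969.34 + export clearance 338.31 + origin terminal 852.31 + freight 5573.58 + insurance 149.34 + delivery 319.12 + duty 12966.95 = 21168.95
Landed cost = invoice 77990.97 + 21168.95 = 99159.92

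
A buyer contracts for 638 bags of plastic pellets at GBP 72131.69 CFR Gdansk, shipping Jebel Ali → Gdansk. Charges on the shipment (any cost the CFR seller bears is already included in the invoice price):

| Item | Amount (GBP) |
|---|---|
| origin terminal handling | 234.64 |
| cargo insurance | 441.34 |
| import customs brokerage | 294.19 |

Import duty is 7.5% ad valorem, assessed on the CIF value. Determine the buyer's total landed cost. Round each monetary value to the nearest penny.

Total landed cost: GBP 78310.20

CFR: the seller pays costs through ocean freight to the destination port, but not insurance.
Already in the invoice (seller's account under CFR): origin terminal — exclude.
CIF value = CFR price + insurance = 72131.69 + 441.34 = 72573.03
Import duty = 72573.03 × 7.5% = 5442.98
Buyer bears: insurance 441.34 + brokerage 294.19 + duty 5442.98 = 6178.51
Landed cost = invoice 72131.69 + 6178.51 = 78310.20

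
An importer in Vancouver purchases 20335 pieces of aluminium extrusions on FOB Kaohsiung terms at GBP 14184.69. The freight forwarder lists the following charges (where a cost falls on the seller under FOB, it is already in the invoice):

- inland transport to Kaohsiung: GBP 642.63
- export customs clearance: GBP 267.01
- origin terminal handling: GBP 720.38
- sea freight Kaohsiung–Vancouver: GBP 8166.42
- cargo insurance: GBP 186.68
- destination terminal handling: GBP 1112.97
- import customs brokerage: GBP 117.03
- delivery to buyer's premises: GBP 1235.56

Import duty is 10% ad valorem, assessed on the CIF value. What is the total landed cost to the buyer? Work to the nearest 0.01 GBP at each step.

FOB: the seller bears costs until goods are on board at the origin port; the buyer bears freight, insurance and all costs thereafter.
Already in the invoice (seller's account under FOB): inland to port, export clearance, origin terminal — exclude.
CIF value = FOB price + freight + insurance = 14184.69 + 8166.42 + 186.68 = 22537.79
Import duty = 22537.79 × 10% = 2253.78
Buyer bears: freight 8166.42 + insurance 186.68 + destination terminal 1112.97 + brokerage 117.03 + delivery 1235.56 + duty 2253.78 = 13072.44
Landed cost = invoice 14184.69 + 13072.44 = 27257.13

Total landed cost: GBP 27257.13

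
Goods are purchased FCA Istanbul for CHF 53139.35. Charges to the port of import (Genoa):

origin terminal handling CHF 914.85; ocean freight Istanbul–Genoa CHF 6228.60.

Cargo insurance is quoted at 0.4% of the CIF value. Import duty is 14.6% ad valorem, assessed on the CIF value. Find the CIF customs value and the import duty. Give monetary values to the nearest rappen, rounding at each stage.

Let C be the CIF value. C = FCA price + pre-shipment costs + freight + 0.4% × C
C − 0.4% × C = 53139.35 + 914.85 + 6228.60
0.996 × C = 60282.80
C = 60282.80 / 0.996 = 60524.90
Insurance premium = 0.4% × 60524.90 = 242.10
Import duty = 60524.90 × 14.6% = 8836.64

CIF value: CHF 60524.90; import duty: CHF 8836.64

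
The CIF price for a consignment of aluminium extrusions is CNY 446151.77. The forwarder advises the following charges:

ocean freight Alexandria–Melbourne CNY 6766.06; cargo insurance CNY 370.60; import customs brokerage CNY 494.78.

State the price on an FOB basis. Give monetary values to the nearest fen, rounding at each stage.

FOB price: CNY 439015.11

Not relevant to the conversion: brokerage — on the buyer under both terms; not part of either seller's price.
From CIF to FOB, the seller no longer bears: freight, insurance.
FOB price = 446151.77 − 6766.06 − 370.60 = 439015.11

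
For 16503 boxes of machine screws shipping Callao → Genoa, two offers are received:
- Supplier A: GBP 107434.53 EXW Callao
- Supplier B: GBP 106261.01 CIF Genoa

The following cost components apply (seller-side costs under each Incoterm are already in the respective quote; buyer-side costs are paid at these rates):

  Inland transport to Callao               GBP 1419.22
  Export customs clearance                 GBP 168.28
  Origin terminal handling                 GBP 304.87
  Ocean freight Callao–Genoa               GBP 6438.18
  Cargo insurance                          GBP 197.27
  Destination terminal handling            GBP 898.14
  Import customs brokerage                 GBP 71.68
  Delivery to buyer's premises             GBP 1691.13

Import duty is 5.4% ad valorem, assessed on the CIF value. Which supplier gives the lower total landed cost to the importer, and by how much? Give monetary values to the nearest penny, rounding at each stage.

Supplier A (EXW):
CIF value = EXW price + inland to port + export clearance + origin terminal + freight + insurance = 107434.53 + 1419.22 + 168.28 + 304.87 + 6438.18 + 197.27 = 115962.35
Import duty = 115962.35 × 5.4% = 6261.97
Buyer bears (A): 1419.22 + 168.28 + 304.87 + 6438.18 + 197.27 + 898.14 + 71.68 + 1691.13 = 11188.77
Landed cost (A) = invoice 107434.53 + 11188.77 + duty 6261.97 = 124885.27
Supplier B (CIF):
The CIF price already equals the CIF value: 106261.01
Import duty = 106261.01 × 5.4% = 5738.09
Buyer bears (B): 898.14 + 71.68 + 1691.13 = 2660.95
Landed cost (B) = invoice 106261.01 + 2660.95 + duty 5738.09 = 114660.05
Difference = |124885.27 − 114660.05| = 10225.22

Supplier B is cheaper by GBP 10225.22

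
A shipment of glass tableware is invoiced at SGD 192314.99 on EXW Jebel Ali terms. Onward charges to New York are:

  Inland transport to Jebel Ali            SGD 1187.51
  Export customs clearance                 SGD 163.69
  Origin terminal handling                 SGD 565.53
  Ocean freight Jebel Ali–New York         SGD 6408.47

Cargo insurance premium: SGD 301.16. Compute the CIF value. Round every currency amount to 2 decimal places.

CIF = EXW price + pre-shipment costs + freight + insurance
CIF = 192314.99 + 1187.51 + 163.69 + 565.53 + 6408.47 + 301.16 = 200941.35

CIF value: SGD 200941.35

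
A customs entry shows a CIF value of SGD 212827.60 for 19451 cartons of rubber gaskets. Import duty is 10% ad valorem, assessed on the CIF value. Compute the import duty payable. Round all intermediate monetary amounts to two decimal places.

Import duty: SGD 21282.76

Import duty = 212827.60 × 10% = 21282.76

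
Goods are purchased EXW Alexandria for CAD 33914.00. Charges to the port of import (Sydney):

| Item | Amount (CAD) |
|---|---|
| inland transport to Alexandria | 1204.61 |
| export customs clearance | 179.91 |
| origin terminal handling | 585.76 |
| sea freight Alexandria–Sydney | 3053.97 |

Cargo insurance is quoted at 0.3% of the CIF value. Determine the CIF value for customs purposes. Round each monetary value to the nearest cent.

CIF value: CAD 39055.42

Let C be the CIF value. C = EXW price + pre-shipment costs + freight + 0.3% × C
C − 0.3% × C = 33914.00 + 1204.61 + 179.91 + 585.76 + 3053.97
0.997 × C = 38938.25
C = 38938.25 / 0.997 = 39055.42
Insurance premium = 0.3% × 39055.42 = 117.17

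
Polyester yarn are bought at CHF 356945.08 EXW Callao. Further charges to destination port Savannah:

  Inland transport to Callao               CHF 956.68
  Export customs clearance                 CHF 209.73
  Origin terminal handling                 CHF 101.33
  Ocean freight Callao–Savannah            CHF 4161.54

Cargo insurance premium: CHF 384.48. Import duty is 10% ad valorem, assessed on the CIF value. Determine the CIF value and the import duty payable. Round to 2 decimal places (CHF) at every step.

CIF value: CHF 362758.84; import duty: CHF 36275.88

CIF = EXW price + pre-shipment costs + freight + insurance
CIF = 356945.08 + 956.68 + 209.73 + 101.33 + 4161.54 + 384.48 = 362758.84
Import duty = 362758.84 × 10% = 36275.88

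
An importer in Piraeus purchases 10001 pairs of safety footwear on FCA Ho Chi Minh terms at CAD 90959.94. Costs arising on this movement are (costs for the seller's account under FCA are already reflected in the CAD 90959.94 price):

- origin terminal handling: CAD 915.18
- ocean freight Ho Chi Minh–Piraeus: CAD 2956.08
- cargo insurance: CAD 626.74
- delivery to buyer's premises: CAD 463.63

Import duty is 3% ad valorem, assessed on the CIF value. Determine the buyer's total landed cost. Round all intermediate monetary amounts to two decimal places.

Total landed cost: CAD 98785.31

FCA: the seller delivers export-cleared goods to the carrier; the buyer bears costs from that point.
CIF value = FCA price + origin terminal + freight + insurance = 90959.94 + 915.18 + 2956.08 + 626.74 = 95457.94
Import duty = 95457.94 × 3% = 2863.74
Buyer bears: origin terminal 915.18 + freight 2956.08 + insurance 626.74 + delivery 463.63 + duty 2863.74 = 7825.37
Landed cost = invoice 90959.94 + 7825.37 = 98785.31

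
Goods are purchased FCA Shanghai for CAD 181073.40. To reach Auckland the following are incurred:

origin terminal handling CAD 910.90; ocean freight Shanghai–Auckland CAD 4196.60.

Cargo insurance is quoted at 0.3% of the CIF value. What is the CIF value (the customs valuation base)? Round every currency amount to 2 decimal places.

Let C be the CIF value. C = FCA price + pre-shipment costs + freight + 0.3% × C
C − 0.3% × C = 181073.40 + 910.90 + 4196.60
0.997 × C = 186180.90
C = 186180.90 / 0.997 = 186741.12
Insurance premium = 0.3% × 186741.12 = 560.22

CIF value: CAD 186741.12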